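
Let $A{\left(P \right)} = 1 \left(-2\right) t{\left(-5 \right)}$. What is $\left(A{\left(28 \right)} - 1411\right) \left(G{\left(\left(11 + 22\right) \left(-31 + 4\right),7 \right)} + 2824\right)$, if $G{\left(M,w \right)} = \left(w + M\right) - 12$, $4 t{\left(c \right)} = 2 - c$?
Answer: $-2727156$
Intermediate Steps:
$t{\left(c \right)} = \frac{1}{2} - \frac{c}{4}$ ($t{\left(c \right)} = \frac{2 - c}{4} = \frac{1}{2} - \frac{c}{4}$)
$A{\left(P \right)} = - \frac{7}{2}$ ($A{\left(P \right)} = 1 \left(-2\right) \left(\frac{1}{2} - - \frac{5}{4}\right) = - 2 \left(\frac{1}{2} + \frac{5}{4}\right) = \left(-2\right) \frac{7}{4} = - \frac{7}{2}$)
$G{\left(M,w \right)} = -12 + M + w$ ($G{\left(M,w \right)} = \left(M + w\right) - 12 = -12 + M + w$)
$\left(A{\left(28 \right)} - 1411\right) \left(G{\left(\left(11 + 22\right) \left(-31 + 4\right),7 \right)} + 2824\right) = \left(- \frac{7}{2} - 1411\right) \left(\left(-12 + \left(11 + 22\right) \left(-31 + 4\right) + 7\right) + 2824\right) = - \frac{2829 \left(\left(-12 + 33 \left(-27\right) + 7\right) + 2824\right)}{2} = - \frac{2829 \left(\left(-12 - 891 + 7\right) + 2824\right)}{2} = - \frac{2829 \left(-896 + 2824\right)}{2} = \left(- \frac{2829}{2}\right) 1928 = -2727156$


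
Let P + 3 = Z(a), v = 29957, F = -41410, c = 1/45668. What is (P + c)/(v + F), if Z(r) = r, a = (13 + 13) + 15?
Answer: -1735385/523035604 ≈ -0.0033179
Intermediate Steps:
c = 1/45668 ≈ 2.1897e-5
a = 41 (a = 26 + 15 = 41)
P = 38 (P = -3 + 41 = 38)
(P + c)/(v + F) = (38 + 1/45668)/(29957 - 41410) = (1735385/45668)/(-11453) = (1735385/45668)*(-1/11453) = -1735385/523035604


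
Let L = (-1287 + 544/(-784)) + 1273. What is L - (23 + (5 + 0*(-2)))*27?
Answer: -37764/49 ≈ -770.69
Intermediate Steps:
L = -720/49 (L = (-1287 + 544*(-1/784)) + 1273 = (-1287 - 34/49) + 1273 = -63097/49 + 1273 = -720/49 ≈ -14.694)
L - (23 + (5 + 0*(-2)))*27 = -720/49 - (23 + (5 + 0*(-2)))*27 = -720/49 - (23 + (5 + 0))*27 = -720/49 - (23 + 5)*27 = -720/49 - 28*27 = -720/49 - 1*756 = -720/49 - 756 = -37764/49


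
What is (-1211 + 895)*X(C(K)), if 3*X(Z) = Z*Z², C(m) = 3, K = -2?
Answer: -2844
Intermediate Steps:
X(Z) = Z³/3 (X(Z) = (Z*Z²)/3 = Z³/3)
(-1211 + 895)*X(C(K)) = (-1211 + 895)*((⅓)*3³) = -316*27/3 = -316*9 = -2844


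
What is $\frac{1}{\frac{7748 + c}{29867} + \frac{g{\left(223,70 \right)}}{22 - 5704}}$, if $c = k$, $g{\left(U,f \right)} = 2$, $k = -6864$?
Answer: $\frac{84852147}{2481577} \approx 34.193$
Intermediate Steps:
$c = -6864$
$\frac{1}{\frac{7748 + c}{29867} + \frac{g{\left(223,70 \right)}}{22 - 5704}} = \frac{1}{\frac{7748 - 6864}{29867} + \frac{2}{22 - 5704}} = \frac{1}{884 \cdot \frac{1}{29867} + \frac{2}{22 - 5704}} = \frac{1}{\frac{884}{29867} + \frac{2}{-5682}} = \frac{1}{\frac{884}{29867} + 2 \left(- \frac{1}{5682}\right)} = \frac{1}{\frac{884}{29867} - \frac{1}{2841}} = \frac{1}{\frac{2481577}{84852147}} = \frac{84852147}{2481577}$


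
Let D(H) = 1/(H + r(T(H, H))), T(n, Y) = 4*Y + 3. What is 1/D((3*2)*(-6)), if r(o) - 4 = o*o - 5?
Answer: 19844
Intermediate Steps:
T(n, Y) = 3 + 4*Y
r(o) = -1 + o**2 (r(o) = 4 + (o*o - 5) = 4 + (o**2 - 5) = 4 + (-5 + o**2) = -1 + o**2)
D(H) = 1/(-1 + H + (3 + 4*H)**2) (D(H) = 1/(H + (-1 + (3 + 4*H)**2)) = 1/(-1 + H + (3 + 4*H)**2))
1/D((3*2)*(-6)) = 1/(1/(-1 + (3*2)*(-6) + (3 + 4*((3*2)*(-6)))**2)) = 1/(1/(-1 + 6*(-6) + (3 + 4*(6*(-6)))**2)) = 1/(1/(-1 - 36 + (3 + 4*(-36))**2)) = 1/(1/(-1 - 36 + (3 - 144)**2)) = 1/(1/(-1 - 36 + (-141)**2)) = 1/(1/(-1 - 36 + 19881)) = 1/(1/19844) = 19844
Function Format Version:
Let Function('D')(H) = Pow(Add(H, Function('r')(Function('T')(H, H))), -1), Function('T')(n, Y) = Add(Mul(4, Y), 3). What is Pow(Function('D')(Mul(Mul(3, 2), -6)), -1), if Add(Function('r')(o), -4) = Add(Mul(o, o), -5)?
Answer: 19844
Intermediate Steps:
Function('T')(n, Y) = Add(3, Mul(4, Y))
Function('r')(o) = Add(-1, Pow(o, 2)) (Function('r')(o) = Add(4, Add(Mul(o, o), -5)) = Add(4, Add(Pow(o, 2), -5)) = Add(4, Add(-5, Pow(o, 2))) = Add(-1, Pow(o, 2)))
Function('D')(H) = Pow(Add(-1, H, Pow(Add(3, Mul(4, H)), 2)), -1) (Function('D')(H) = Pow(Add(H, Add(-1, Pow(Add(3, Mul(4, H)), 2))), -1) = Pow(Add(-1, H, Pow(Add(3, Mul(4, H)), 2)), -1))
Pow(Function('D')(Mul(Mul(3, 2), -6)), -1) = Pow(Pow(Add(-1, Mul(Mul(3, 2), -6), Pow(Add(3, Mul(4, Mul(Mul(3, 2), -6))), 2)), -1), -1) = Pow(Pow(Add(-1, Mul(6, -6), Pow(Add(3, Mul(4, Mul(6, -6))), 2)), -1), -1) = Pow(Pow(Add(-1, -36, Pow(Add(3, Mul(4, -36)), 2)), -1), -1) = Pow(Pow(Add(-1, -36, Pow(Add(3, -144), 2)), -1), -1) = Pow(Pow(Add(-1, -36, Pow(-141, 2)), -1), -1) = Pow(Pow(Add(-1, -36, 19881), -1), -1) = Pow(Pow(19844, -1), -1) = Pow(Rational(1, 19844), -1) = 19844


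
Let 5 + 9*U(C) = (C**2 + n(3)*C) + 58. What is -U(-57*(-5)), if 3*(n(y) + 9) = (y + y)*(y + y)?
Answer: -82133/9 ≈ -9125.9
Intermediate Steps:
n(y) = -9 + 4*y**2/3 (n(y) = -9 + ((y + y)*(y + y))/3 = -9 + ((2*y)*(2*y))/3 = -9 + (4*y**2)/3 = -9 + 4*y**2/3)
U(C) = 53/9 + C/3 + C**2/9 (U(C) = -5/9 + ((C**2 + (-9 + (4/3)*3**2)*C) + 58)/9 = -5/9 + ((C**2 + (-9 + (4/3)*9)*C) + 58)/9 = -5/9 + ((C**2 + (-9 + 12)*C) + 58)/9 = -5/9 + ((C**2 + 3*C) + 58)/9 = -5/9 + (58 + C**2 + 3*C)/9 = -5/9 + (58/9 + C/3 + C**2/9) = 53/9 + C/3 + C**2/9)
-U(-57*(-5)) = -(53/9 + (-57*(-5))/3 + (-57*(-5))**2/9) = -(53/9 + (1/3)*285 + (1/9)*285**2) = -(53/9 + 95 + (1/9)*81225) = -(53/9 + 95 + 9025) = -1*82133/9 = -82133/9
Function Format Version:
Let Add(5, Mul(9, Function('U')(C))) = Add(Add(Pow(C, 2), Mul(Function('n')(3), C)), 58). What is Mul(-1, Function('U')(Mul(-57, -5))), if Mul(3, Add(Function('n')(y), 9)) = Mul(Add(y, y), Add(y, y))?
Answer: Rational(-82133, 9) ≈ -9125.9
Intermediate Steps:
Function('n')(y) = Add(-9, Mul(Rational(4, 3), Pow(y, 2))) (Function('n')(y) = Add(-9, Mul(Rational(1, 3), Mul(Add(y, y), Add(y, y)))) = Add(-9, Mul(Rational(1, 3), Mul(Mul(2, y), Mul(2, y)))) = Add(-9, Mul(Rational(1, 3), Mul(4, Pow(y, 2)))) = Add(-9, Mul(Rational(4, 3), Pow(y, 2))))
Function('U')(C) = Add(Rational(53, 9), Mul(Rational(1, 3), C), Mul(Rational(1, 9), Pow(C, 2))) (Function('U')(C) = Add(Rational(-5, 9), Mul(Rational(1, 9), Add(Add(Pow(C, 2), Mul(Add(-9, Mul(Rational(4, 3), Pow(3, 2))), C)), 58))) = Add(Rational(-5, 9), Mul(Rational(1, 9), Add(Add(Pow(C, 2), Mul(Add(-9, Mul(Rational(4, 3), 9)), C)), 58))) = Add(Rational(-5, 9), Mul(Rational(1, 9), Add(Add(Pow(C, 2), Mul(Add(-9, 12), C)), 58))) = Add(Rational(-5, 9), Mul(Rational(1, 9), Add(Add(Pow(C, 2), Mul(3, C)), 58))) = Add(Rational(-5, 9), Mul(Rational(1, 9), Add(58, Pow(C, 2), Mul(3, C)))) = Add(Rational(-5, 9), Add(Rational(58, 9), Mul(Rational(1, 3), C), Mul(Rational(1, 9), Pow(C, 2)))) = Add(Rational(53, 9), Mul(Rational(1, 3), C), Mul(Rational(1, 9), Pow(C, 2))))
Mul(-1, Function('U')(Mul(-57, -5))) = Mul(-1, Add(Rational(53, 9), Mul(Rational(1, 3), Mul(-57, -5)), Mul(Rational(1, 9), Pow(Mul(-57, -5), 2)))) = Mul(-1, Add(Rational(53, 9), Mul(Rational(1, 3), 285), Mul(Rational(1, 9), Pow(285, 2)))) = Mul(-1, Add(Rational(53, 9), 95, Mul(Rational(1, 9), 81225))) = Mul(-1, Add(Rational(53, 9), 95, 9025)) = Mul(-1, Rational(82133, 9)) = Rational(-82133, 9)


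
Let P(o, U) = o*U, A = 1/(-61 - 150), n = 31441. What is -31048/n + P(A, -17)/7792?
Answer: -51045854879/51692525392 ≈ -0.98749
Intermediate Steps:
A = -1/211 (A = 1/(-211) = -1/211 ≈ -0.0047393)
P(o, U) = U*o
-31048/n + P(A, -17)/7792 = -31048/31441 - 17*(-1/211)/7792 = -31048*1/31441 + (17/211)*(1/7792) = -31048/31441 + 17/1644112 = -51045854879/51692525392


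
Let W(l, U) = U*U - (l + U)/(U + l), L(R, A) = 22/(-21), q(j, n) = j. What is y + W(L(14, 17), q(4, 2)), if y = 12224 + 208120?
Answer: 220359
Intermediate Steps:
L(R, A) = -22/21 (L(R, A) = 22*(-1/21) = -22/21)
y = 220344
W(l, U) = -1 + U² (W(l, U) = U² - (U + l)/(U + l) = U² - 1*1 = U² - 1 = -1 + U²)
y + W(L(14, 17), q(4, 2)) = 220344 + (-1 + 4²) = 220344 + (-1 + 16) = 220344 + 15 = 220359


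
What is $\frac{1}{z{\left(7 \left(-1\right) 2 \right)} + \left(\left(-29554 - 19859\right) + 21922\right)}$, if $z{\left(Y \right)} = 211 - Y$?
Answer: $- \frac{1}{27266} \approx -3.6676 \cdot 10^{-5}$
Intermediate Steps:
$\frac{1}{z{\left(7 \left(-1\right) 2 \right)} + \left(\left(-29554 - 19859\right) + 21922\right)} = \frac{1}{\left(211 - 7 \left(-1\right) 2\right) + \left(\left(-29554 - 19859\right) + 21922\right)} = \frac{1}{\left(211 - \left(-7\right) 2\right) + \left(-49413 + 21922\right)} = \frac{1}{\left(211 - -14\right) - 27491} = \frac{1}{\left(211 + 14\right) - 27491} = \frac{1}{225 - 27491} = \frac{1}{-27266} = - \frac{1}{27266}$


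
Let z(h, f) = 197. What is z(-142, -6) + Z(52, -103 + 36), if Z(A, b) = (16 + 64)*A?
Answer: 4357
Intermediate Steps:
Z(A, b) = 80*A
z(-142, -6) + Z(52, -103 + 36) = 197 + 80*52 = 197 + 4160 = 4357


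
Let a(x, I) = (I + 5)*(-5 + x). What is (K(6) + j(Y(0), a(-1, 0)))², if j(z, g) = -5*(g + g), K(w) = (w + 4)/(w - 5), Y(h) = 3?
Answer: 96100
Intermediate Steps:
a(x, I) = (-5 + x)*(5 + I) (a(x, I) = (5 + I)*(-5 + x) = (-5 + x)*(5 + I))
K(w) = (4 + w)/(-5 + w)
j(z, g) = -10*g
(K(6) + j(Y(0), a(-1, 0)))² = ((4 + 6)/(-5 + 6) - 10*(-25 - 5*0 + 5*(-1) + 0*(-1)))² = (10/1 - 10*(-25 + 0 - 5 + 0))² = (1*10 - 10*(-30))² = (10 + 300)² = 310² = 96100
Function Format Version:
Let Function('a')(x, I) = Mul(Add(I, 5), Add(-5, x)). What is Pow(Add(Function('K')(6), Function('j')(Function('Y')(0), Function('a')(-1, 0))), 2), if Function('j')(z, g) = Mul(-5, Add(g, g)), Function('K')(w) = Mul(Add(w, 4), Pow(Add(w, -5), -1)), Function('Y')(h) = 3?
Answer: 96100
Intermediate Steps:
Function('a')(x, I) = Mul(Add(-5, x), Add(5, I)) (Function('a')(x, I) = Mul(Add(5, I), Add(-5, x)) = Mul(Add(-5, x), Add(5, I)))
Function('K')(w) = Mul(Pow(Add(-5, w), -1), Add(4, w)) (Function('K')(w) = Mul(Add(4, w), Pow(Add(-5, w), -1)) = Mul(Pow(Add(-5, w), -1), Add(4, w)))
Function('j')(z, g) = Mul(-10, g) (Function('j')(z, g) = Mul(-5, Mul(2, g)) = Mul(-10, g))
Pow(Add(Function('K')(6), Function('j')(Function('Y')(0), Function('a')(-1, 0))), 2) = Pow(Add(Mul(Pow(Add(-5, 6), -1), Add(4, 6)), Mul(-10, Add(-25, Mul(-5, 0), Mul(5, -1), Mul(0, -1)))), 2) = Pow(Add(Mul(Pow(1, -1), 10), Mul(-10, Add(-25, 0, -5, 0))), 2) = Pow(Add(Mul(1, 10), Mul(-10, -30)), 2) = Pow(Add(10, 300), 2) = Pow(310, 2) = 96100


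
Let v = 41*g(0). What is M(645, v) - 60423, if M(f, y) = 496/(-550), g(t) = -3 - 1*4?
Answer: -16616573/275 ≈ -60424.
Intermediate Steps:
g(t) = -7 (g(t) = -3 - 4 = -7)
v = -287 (v = 41*(-7) = -287)
M(f, y) = -248/275 (M(f, y) = 496*(-1/550) = -248/275)
M(645, v) - 60423 = -248/275 - 60423 = -16616573/275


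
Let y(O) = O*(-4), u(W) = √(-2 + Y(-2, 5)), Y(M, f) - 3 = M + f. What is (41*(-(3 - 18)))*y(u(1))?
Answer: -4920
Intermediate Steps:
Y(M, f) = 3 + M + f (Y(M, f) = 3 + (M + f) = 3 + M + f)
u(W) = 2 (u(W) = √(-2 + (3 - 2 + 5)) = √(-2 + 6) = √4 = 2)
y(O) = -4*O
(41*(-(3 - 18)))*y(u(1)) = (41*(-(3 - 18)))*(-4*2) = (41*(-1*(-15)))*(-8) = (41*15)*(-8) = 615*(-8) = -4920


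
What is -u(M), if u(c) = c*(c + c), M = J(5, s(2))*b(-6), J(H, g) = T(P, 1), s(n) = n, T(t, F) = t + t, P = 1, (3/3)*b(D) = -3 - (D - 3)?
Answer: -288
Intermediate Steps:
b(D) = -D (b(D) = -3 - (D - 3) = -3 - (-3 + D) = -3 + (3 - D) = -D)
T(t, F) = 2*t
J(H, g) = 2 (J(H, g) = 2*1 = 2)
M = 12 (M = 2*(-1*(-6)) = 2*6 = 12)
u(c) = 2*c² (u(c) = c*(2*c) = 2*c²)
-u(M) = -2*12² = -2*144 = -1*288 = -288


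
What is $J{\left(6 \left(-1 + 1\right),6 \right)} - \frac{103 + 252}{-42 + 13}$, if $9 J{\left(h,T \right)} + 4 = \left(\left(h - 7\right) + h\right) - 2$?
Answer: $\frac{2818}{261} \approx 10.797$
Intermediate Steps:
$J{\left(h,T \right)} = - \frac{13}{9} + \frac{2 h}{9}$ ($J{\left(h,T \right)} = - \frac{4}{9} + \frac{\left(\left(h - 7\right) + h\right) - 2}{9} = - \frac{4}{9} + \frac{\left(\left(-7 + h\right) + h\right) - 2}{9} = - \frac{4}{9} + \frac{\left(-7 + 2 h\right) - 2}{9} = - \frac{4}{9} + \frac{-9 + 2 h}{9} = - \frac{4}{9} + \left(-1 + \frac{2 h}{9}\right) = - \frac{13}{9} + \frac{2 h}{9}$)
$J{\left(6 \left(-1 + 1\right),6 \right)} - \frac{103 + 252}{-42 + 13} = \left(- \frac{13}{9} + \frac{2 \cdot 6 \left(-1 + 1\right)}{9}\right) - \frac{103 + 252}{-42 + 13} = \left(- \frac{13}{9} + \frac{2 \cdot 6 \cdot 0}{9}\right) - \frac{355}{-29} = \left(- \frac{13}{9} + \frac{2}{9} \cdot 0\right) - 355 \left(- \frac{1}{29}\right) = \left(- \frac{13}{9} + 0\right) - - \frac{355}{29} = - \frac{13}{9} + \frac{355}{29} = \frac{2818}{261}$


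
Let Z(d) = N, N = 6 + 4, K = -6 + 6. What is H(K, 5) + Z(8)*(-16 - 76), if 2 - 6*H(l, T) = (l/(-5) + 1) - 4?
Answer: -5515/6 ≈ -919.17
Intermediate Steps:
K = 0
N = 10
H(l, T) = ⅚ + l/30 (H(l, T) = ⅓ - ((l/(-5) + 1) - 4)/6 = ⅓ - ((l*(-⅕) + 1) - 4)/6 = ⅓ - ((-l/5 + 1) - 4)/6 = ⅓ - ((1 - l/5) - 4)/6 = ⅓ - (-3 - l/5)/6 = ⅓ + (½ + l/30) = ⅚ + l/30)
Z(d) = 10
H(K, 5) + Z(8)*(-16 - 76) = (⅚ + (1/30)*0) + 10*(-16 - 76) = (⅚ + 0) + 10*(-92) = ⅚ - 920 = -5515/6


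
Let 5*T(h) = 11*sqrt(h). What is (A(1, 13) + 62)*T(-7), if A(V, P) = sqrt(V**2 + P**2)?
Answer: 11*I*sqrt(7)*(62 + sqrt(170))/5 ≈ 436.77*I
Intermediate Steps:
T(h) = 11*sqrt(h)/5 (T(h) = (11*sqrt(h))/5 = 11*sqrt(h)/5)
A(V, P) = sqrt(P**2 + V**2)
(A(1, 13) + 62)*T(-7) = (sqrt(13**2 + 1**2) + 62)*(11*sqrt(-7)/5) = (sqrt(169 + 1) + 62)*(11*(I*sqrt(7))/5) = (sqrt(170) + 62)*(11*I*sqrt(7)/5) = (62 + sqrt(170))*(11*I*sqrt(7)/5) = 11*I*sqrt(7)*(62 + sqrt(170))/5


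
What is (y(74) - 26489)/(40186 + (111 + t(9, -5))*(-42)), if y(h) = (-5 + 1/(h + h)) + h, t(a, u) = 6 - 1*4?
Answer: -3910159/5245120 ≈ -0.74549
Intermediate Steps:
t(a, u) = 2 (t(a, u) = 6 - 4 = 2)
y(h) = -5 + h + 1/(2*h) (y(h) = (-5 + 1/(2*h)) + h = -5 + h + 1/(2*h))
(y(74) - 26489)/(40186 + (111 + t(9, -5))*(-42)) = ((-5 + 74 + (½)/74) - 26489)/(40186 + (111 + 2)*(-42)) = ((-5 + 74 + (½)*(1/74)) - 26489)/(40186 + 113*(-42)) = ((-5 + 74 + 1/148) - 26489)/(40186 - 4746) = (10213/148 - 26489)/35440 = -3910159/148*1/35440 = -3910159/5245120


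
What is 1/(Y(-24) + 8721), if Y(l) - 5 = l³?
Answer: -1/5098 ≈ -0.00019616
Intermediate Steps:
Y(l) = 5 + l³
1/(Y(-24) + 8721) = 1/((5 + (-24)³) + 8721) = 1/((5 - 13824) + 8721) = 1/(-13819 + 8721) = 1/(-5098) = -1/5098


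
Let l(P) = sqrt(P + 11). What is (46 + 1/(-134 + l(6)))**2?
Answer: 680724003617/321807721 - 1650120*sqrt(17)/321807721 ≈ 2115.3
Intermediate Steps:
l(P) = sqrt(11 + P)
(46 + 1/(-134 + l(6)))**2 = (46 + 1/(-134 + sqrt(11 + 6)))**2 = (46 + 1/(-134 + sqrt(17)))**2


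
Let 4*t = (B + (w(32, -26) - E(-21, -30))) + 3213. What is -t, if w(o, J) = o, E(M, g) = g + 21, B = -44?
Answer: -1605/2 ≈ -802.50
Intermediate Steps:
E(M, g) = 21 + g
t = 1605/2 (t = ((-44 + (32 - (21 - 30))) + 3213)/4 = ((-44 + (32 - 1*(-9))) + 3213)/4 = ((-44 + (32 + 9)) + 3213)/4 = ((-44 + 41) + 3213)/4 = (-3 + 3213)/4 = (1/4)*3210 = 1605/2 ≈ 802.50)
-t = -1*1605/2 = -1605/2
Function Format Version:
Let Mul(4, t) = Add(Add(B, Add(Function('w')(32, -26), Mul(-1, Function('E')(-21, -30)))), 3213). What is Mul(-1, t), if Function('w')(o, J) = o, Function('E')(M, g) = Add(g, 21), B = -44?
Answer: Rational(-1605, 2) ≈ -802.50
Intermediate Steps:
Function('E')(M, g) = Add(21, g)
t = Rational(1605, 2) (t = Mul(Rational(1, 4), Add(Add(-44, Add(32, Mul(-1, Add(21, -30)))), 3213)) = Mul(Rational(1, 4), Add(Add(-44, Add(32, Mul(-1, -9))), 3213)) = Mul(Rational(1, 4), Add(Add(-44, Add(32, 9)), 3213)) = Mul(Rational(1, 4), Add(Add(-44, 41), 3213)) = Mul(Rational(1, 4), Add(-3, 3213)) = Mul(Rational(1, 4), 3210) = Rational(1605, 2) ≈ 802.50)
Mul(-1, t) = Mul(-1, Rational(1605, 2)) = Rational(-1605, 2)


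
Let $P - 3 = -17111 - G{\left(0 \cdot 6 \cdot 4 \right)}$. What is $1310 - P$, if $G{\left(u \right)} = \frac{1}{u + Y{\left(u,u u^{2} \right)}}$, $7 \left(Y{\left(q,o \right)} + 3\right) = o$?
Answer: $\frac{55253}{3} \approx 18418.0$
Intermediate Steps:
$Y{\left(q,o \right)} = -3 + \frac{o}{7}$
$G{\left(u \right)} = \frac{1}{-3 + u + \frac{u^{3}}{7}}$ ($G{\left(u \right)} = \frac{1}{u + \left(-3 + \frac{u u^{2}}{7}\right)} = \frac{1}{u + \left(-3 + \frac{u^{3}}{7}\right)} = \frac{1}{-3 + u + \frac{u^{3}}{7}}$)
$P = - \frac{51323}{3}$ ($P = 3 - \left(17111 + \frac{7}{-21 + \left(0 \cdot 6 \cdot 4\right)^{3} + 7 \cdot 0 \cdot 6 \cdot 4}\right) = 3 - \left(17111 + \frac{7}{-21 + \left(0 \cdot 4\right)^{3} + 7 \cdot 0 \cdot 4}\right) = 3 - \left(17111 + \frac{7}{-21 + 0^{3} + 7 \cdot 0}\right) = 3 - \left(17111 + \frac{7}{-21 + 0 + 0}\right) = 3 - \left(17111 + \frac{7}{-21}\right) = 3 - \left(17111 + 7 \left(- \frac{1}{21}\right)\right) = 3 - \frac{51332}{3} = - \frac{51323}{3} \approx -17108.0$)
$1310 - P = 1310 - - \frac{51323}{3} = 1310 + \frac{51323}{3} = \frac{55253}{3}$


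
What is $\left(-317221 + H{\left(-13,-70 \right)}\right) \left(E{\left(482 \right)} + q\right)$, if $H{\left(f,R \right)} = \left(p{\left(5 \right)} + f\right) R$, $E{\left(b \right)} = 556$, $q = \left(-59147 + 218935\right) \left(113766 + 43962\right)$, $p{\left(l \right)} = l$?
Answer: $-7980820552427420$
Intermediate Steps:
$q = 25203041664$ ($q = 159788 \cdot 157728 = 25203041664$)
$H{\left(f,R \right)} = R \left(5 + f\right)$ ($H{\left(f,R \right)} = \left(5 + f\right) R = R \left(5 + f\right)$)
$\left(-317221 + H{\left(-13,-70 \right)}\right) \left(E{\left(482 \right)} + q\right) = \left(-317221 - 70 \left(5 - 13\right)\right) \left(556 + 25203041664\right) = \left(-317221 - -560\right) 25203042220 = \left(-317221 + 560\right) 25203042220 = \left(-316661\right) 25203042220 = -7980820552427420$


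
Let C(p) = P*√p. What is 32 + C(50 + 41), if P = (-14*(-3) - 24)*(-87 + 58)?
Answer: 32 - 522*√91 ≈ -4947.6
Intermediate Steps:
P = -522 (P = (42 - 24)*(-29) = 18*(-29) = -522)
C(p) = -522*√p
32 + C(50 + 41) = 32 - 522*√(50 + 41) = 32 - 522*√91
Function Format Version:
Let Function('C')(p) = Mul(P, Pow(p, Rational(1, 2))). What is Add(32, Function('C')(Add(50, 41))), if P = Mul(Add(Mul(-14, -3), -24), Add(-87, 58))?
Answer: Add(32, Mul(-522, Pow(91, Rational(1, 2)))) ≈ -4947.6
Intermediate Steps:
P = -522 (P = Mul(Add(42, -24), -29) = Mul(18, -29) = -522)
Function('C')(p) = Mul(-522, Pow(p, Rational(1, 2)))
Add(32, Function('C')(Add(50, 41))) = Add(32, Mul(-522, Pow(Add(50, 41), Rational(1, 2)))) = Add(32, Mul(-522, Pow(91, Rational(1, 2))))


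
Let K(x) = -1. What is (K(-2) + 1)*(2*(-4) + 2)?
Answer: 0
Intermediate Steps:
(K(-2) + 1)*(2*(-4) + 2) = (-1 + 1)*(2*(-4) + 2) = 0*(-8 + 2) = 0*(-6) = 0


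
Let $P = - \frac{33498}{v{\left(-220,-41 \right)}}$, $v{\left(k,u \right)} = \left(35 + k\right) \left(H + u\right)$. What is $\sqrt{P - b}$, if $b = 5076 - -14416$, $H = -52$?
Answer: $\frac{i \sqrt{641160302710}}{5735} \approx 139.62 i$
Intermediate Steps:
$b = 19492$ ($b = 5076 + 14416 = 19492$)
$v{\left(k,u \right)} = \left(-52 + u\right) \left(35 + k\right)$ ($v{\left(k,u \right)} = \left(35 + k\right) \left(-52 + u\right) = \left(-52 + u\right) \left(35 + k\right)$)
$P = - \frac{11166}{5735}$ ($P = - \frac{33498}{-1820 - -11440 + 35 \left(-41\right) - -9020} = - \frac{33498}{-1820 + 11440 - 1435 + 9020} = - \frac{33498}{17205} = \left(-33498\right) \frac{1}{17205} = - \frac{11166}{5735} \approx -1.947$)
$\sqrt{P - b} = \sqrt{- \frac{11166}{5735} - 19492} = \sqrt{- \frac{111797786}{5735}} = \frac{i \sqrt{641160302710}}{5735}$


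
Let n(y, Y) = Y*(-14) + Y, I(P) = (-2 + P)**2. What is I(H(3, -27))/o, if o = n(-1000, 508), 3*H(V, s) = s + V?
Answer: -25/1651 ≈ -0.015142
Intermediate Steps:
H(V, s) = V/3 + s/3 (H(V, s) = (s + V)/3 = (V + s)/3 = V/3 + s/3)
n(y, Y) = -13*Y (n(y, Y) = -14*Y + Y = -13*Y)
o = -6604 (o = -13*508 = -6604)
I(H(3, -27))/o = (-2 + ((1/3)*3 + (1/3)*(-27)))**2/(-6604) = (-2 + (1 - 9))**2*(-1/6604) = (-2 - 8)**2*(-1/6604) = (-10)**2*(-1/6604) = 100*(-1/6604) = -25/1651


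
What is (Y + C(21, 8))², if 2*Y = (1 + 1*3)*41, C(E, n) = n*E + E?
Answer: 73441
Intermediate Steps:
C(E, n) = E + E*n (C(E, n) = E*n + E = E + E*n)
Y = 82 (Y = ((1 + 1*3)*41)/2 = ((1 + 3)*41)/2 = (4*41)/2 = (½)*164 = 82)
(Y + C(21, 8))² = (82 + 21*(1 + 8))² = (82 + 21*9)² = (82 + 189)² = 271² = 73441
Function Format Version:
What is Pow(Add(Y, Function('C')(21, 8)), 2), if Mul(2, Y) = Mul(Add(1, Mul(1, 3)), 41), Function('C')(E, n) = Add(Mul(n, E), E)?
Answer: 73441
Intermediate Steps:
Function('C')(E, n) = Add(E, Mul(E, n)) (Function('C')(E, n) = Add(Mul(E, n), E) = Add(E, Mul(E, n)))
Y = 82 (Y = Mul(Rational(1, 2), Mul(Add(1, Mul(1, 3)), 41)) = Mul(Rational(1, 2), Mul(Add(1, 3), 41)) = Mul(Rational(1, 2), Mul(4, 41)) = Mul(Rational(1, 2), 164) = 82)
Pow(Add(Y, Function('C')(21, 8)), 2) = Pow(Add(82, Mul(21, Add(1, 8))), 2) = Pow(Add(82, Mul(21, 9)), 2) = Pow(Add(82, 189), 2) = Pow(271, 2) = 73441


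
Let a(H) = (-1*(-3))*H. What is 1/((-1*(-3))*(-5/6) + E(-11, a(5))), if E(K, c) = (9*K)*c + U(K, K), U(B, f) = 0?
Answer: -2/2975 ≈ -0.00067227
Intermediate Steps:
a(H) = 3*H
E(K, c) = 9*K*c (E(K, c) = (9*K)*c + 0 = 9*K*c + 0 = 9*K*c)
1/((-1*(-3))*(-5/6) + E(-11, a(5))) = 1/((-1*(-3))*(-5/6) + 9*(-11)*(3*5)) = 1/(3*(-5*⅙) + 9*(-11)*15) = 1/(3*(-⅚) - 1485) = 1/(-5/2 - 1485) = 1/(-2975/2) = -2/2975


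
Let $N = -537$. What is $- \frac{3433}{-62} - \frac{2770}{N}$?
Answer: $\frac{2015261}{33294} \approx 60.529$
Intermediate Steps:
$- \frac{3433}{-62} - \frac{2770}{N} = - \frac{3433}{-62} - \frac{2770}{-537} = \left(-3433\right) \left(- \frac{1}{62}\right) - - \frac{2770}{537} = \frac{3433}{62} + \frac{2770}{537} = \frac{2015261}{33294}$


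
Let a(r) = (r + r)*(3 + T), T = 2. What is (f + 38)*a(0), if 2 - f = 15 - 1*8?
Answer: 0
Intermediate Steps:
a(r) = 10*r (a(r) = (r + r)*(3 + 2) = (2*r)*5 = 10*r)
f = -5 (f = 2 - (15 - 1*8) = 2 - (15 - 8) = 2 - 1*7 = 2 - 7 = -5)
(f + 38)*a(0) = (-5 + 38)*(10*0) = 33*0 = 0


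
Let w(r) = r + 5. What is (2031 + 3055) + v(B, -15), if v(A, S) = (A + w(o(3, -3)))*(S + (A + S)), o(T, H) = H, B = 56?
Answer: 6594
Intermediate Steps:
w(r) = 5 + r
v(A, S) = (2 + A)*(A + 2*S) (v(A, S) = (A + (5 - 3))*(S + (A + S)) = (A + 2)*(A + 2*S) = (2 + A)*(A + 2*S))
(2031 + 3055) + v(B, -15) = (2031 + 3055) + (56**2 + 2*56 + 4*(-15) + 2*56*(-15)) = 5086 + (3136 + 112 - 60 - 1680) = 5086 + 1508 = 6594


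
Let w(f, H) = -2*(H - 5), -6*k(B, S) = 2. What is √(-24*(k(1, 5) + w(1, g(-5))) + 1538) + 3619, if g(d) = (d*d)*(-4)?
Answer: 3619 + I*√3494 ≈ 3619.0 + 59.11*I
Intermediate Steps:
k(B, S) = -⅓ (k(B, S) = -⅙*2 = -⅓)
g(d) = -4*d² (g(d) = d²*(-4) = -4*d²)
w(f, H) = 10 - 2*H (w(f, H) = -2*(-5 + H) = 10 - 2*H)
√(-24*(k(1, 5) + w(1, g(-5))) + 1538) + 3619 = √(-24*(-⅓ + (10 - (-8)*(-5)²)) + 1538) + 3619 = √(-24*(-⅓ + (10 - (-8)*25)) + 1538) + 3619 = √(-24*(-⅓ + (10 - 2*(-100))) + 1538) + 3619 = √(-24*(-⅓ + (10 + 200)) + 1538) + 3619 = √(-24*(-⅓ + 210) + 1538) + 3619 = √(-24*629/3 + 1538) + 3619 = √(-5032 + 1538) + 3619 = √(-3494) + 3619 = I*√3494 + 3619 = 3619 + I*√3494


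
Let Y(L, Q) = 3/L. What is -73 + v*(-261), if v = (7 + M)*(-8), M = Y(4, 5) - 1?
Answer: 14021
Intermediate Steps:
M = -¼ (M = 3/4 - 1 = 3*(¼) - 1 = ¾ - 1 = -¼ ≈ -0.25000)
v = -54 (v = (7 - ¼)*(-8) = (27/4)*(-8) = -54)
-73 + v*(-261) = -73 - 54*(-261) = -73 + 14094 = 14021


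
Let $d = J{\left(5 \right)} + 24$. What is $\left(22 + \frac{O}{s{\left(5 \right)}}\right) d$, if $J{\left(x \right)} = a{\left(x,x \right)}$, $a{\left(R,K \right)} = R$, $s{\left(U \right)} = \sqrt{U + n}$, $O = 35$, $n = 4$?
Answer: $\frac{2929}{3} \approx 976.33$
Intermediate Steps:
$s{\left(U \right)} = \sqrt{4 + U}$ ($s{\left(U \right)} = \sqrt{U + 4} = \sqrt{4 + U}$)
$J{\left(x \right)} = x$
$d = 29$ ($d = 5 + 24 = 29$)
$\left(22 + \frac{O}{s{\left(5 \right)}}\right) d = \left(22 + \frac{35}{\sqrt{4 + 5}}\right) 29 = \left(22 + \frac{35}{\sqrt{9}}\right) 29 = \left(22 + \frac{35}{3}\right) 29 = \frac{101}{3} \cdot 29 = \frac{2929}{3}$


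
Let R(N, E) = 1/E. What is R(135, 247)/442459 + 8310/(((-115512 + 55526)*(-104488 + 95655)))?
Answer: 454353962984/28953303623710037 ≈ 1.5693e-5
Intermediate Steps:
R(135, 247)/442459 + 8310/(((-115512 + 55526)*(-104488 + 95655))) = 1/(247*442459) + 8310/(((-115512 + 55526)*(-104488 + 95655))) = (1/247)*(1/442459) + 8310/((-59986*(-8833))) = 1/109287373 + 8310/529856338 = 1/109287373 + 8310*(1/529856338) = 1/109287373 + 4155/264928169 = 454353962984/28953303623710037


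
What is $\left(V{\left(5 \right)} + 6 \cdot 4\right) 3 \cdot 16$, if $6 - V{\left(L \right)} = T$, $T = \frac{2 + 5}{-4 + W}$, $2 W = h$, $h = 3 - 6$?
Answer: $\frac{16512}{11} \approx 1501.1$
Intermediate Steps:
$h = -3$ ($h = 3 - 6 = -3$)
$W = - \frac{3}{2}$ ($W = \frac{1}{2} \left(-3\right) = - \frac{3}{2} \approx -1.5$)
$T = - \frac{14}{11}$ ($T = \frac{2 + 5}{-4 - \frac{3}{2}} = \frac{7}{- \frac{11}{2}} = 7 \left(- \frac{2}{11}\right) = - \frac{14}{11} \approx -1.2727$)
$V{\left(L \right)} = \frac{80}{11}$ ($V{\left(L \right)} = 6 - - \frac{14}{11} = 6 + \frac{14}{11} = \frac{80}{11}$)
$\left(V{\left(5 \right)} + 6 \cdot 4\right) 3 \cdot 16 = \left(\frac{80}{11} + 6 \cdot 4\right) 3 \cdot 16 = \left(\frac{80}{11} + 24\right) 3 \cdot 16 = \frac{344}{11} \cdot 3 \cdot 16 = \frac{1032}{11} \cdot 16 = \frac{16512}{11}$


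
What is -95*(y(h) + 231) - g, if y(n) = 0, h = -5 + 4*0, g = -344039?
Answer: 322094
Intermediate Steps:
h = -5 (h = -5 + 0 = -5)
-95*(y(h) + 231) - g = -95*(0 + 231) - 1*(-344039) = -95*231 + 344039 = -21945 + 344039 = 322094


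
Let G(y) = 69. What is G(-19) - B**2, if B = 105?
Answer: -10956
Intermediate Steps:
G(-19) - B**2 = 69 - 1*105**2 = 69 - 1*11025 = 69 - 11025 = -10956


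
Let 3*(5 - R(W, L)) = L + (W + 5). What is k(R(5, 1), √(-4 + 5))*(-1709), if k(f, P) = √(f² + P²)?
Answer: -8545/3 ≈ -2848.3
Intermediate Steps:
R(W, L) = 10/3 - L/3 - W/3 (R(W, L) = 5 - (L + (W + 5))/3 = 5 - (L + (5 + W))/3 = 5 - (5 + L + W)/3 = 5 + (-5/3 - L/3 - W/3) = 10/3 - L/3 - W/3)
k(f, P) = √(P² + f²)
k(R(5, 1), √(-4 + 5))*(-1709) = √((√(-4 + 5))² + (10/3 - ⅓*1 - ⅓*5)²)*(-1709) = √((√1)² + (10/3 - ⅓ - 5/3)²)*(-1709) = √(1² + (4/3)²)*(-1709) = √(1 + 16/9)*(-1709) = √(25/9)*(-1709) = (5/3)*(-1709) = -8545/3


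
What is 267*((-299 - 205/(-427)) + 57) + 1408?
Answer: -26934227/427 ≈ -63078.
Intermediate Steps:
267*((-299 - 205/(-427)) + 57) + 1408 = 267*((-299 - 205*(-1/427)) + 57) + 1408 = 267*((-299 + 205/427) + 57) + 1408 = 267*(-127468/427 + 57) + 1408 = 267*(-103129/427) + 1408 = -27535443/427 + 1408 = -26934227/427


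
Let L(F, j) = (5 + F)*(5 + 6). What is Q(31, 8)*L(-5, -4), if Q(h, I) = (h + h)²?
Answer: 0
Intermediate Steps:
Q(h, I) = 4*h² (Q(h, I) = (2*h)² = 4*h²)
L(F, j) = 55 + 11*F (L(F, j) = (5 + F)*11 = 55 + 11*F)
Q(31, 8)*L(-5, -4) = (4*31²)*(55 + 11*(-5)) = (4*961)*(55 - 55) = 3844*0 = 0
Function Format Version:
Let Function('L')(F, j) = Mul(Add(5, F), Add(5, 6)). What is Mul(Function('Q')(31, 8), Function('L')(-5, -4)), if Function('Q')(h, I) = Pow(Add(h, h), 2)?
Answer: 0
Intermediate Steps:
Function('Q')(h, I) = Mul(4, Pow(h, 2)) (Function('Q')(h, I) = Pow(Mul(2, h), 2) = Mul(4, Pow(h, 2)))
Function('L')(F, j) = Add(55, Mul(11, F)) (Function('L')(F, j) = Mul(Add(5, F), 11) = Add(55, Mul(11, F)))
Mul(Function('Q')(31, 8), Function('L')(-5, -4)) = Mul(Mul(4, Pow(31, 2)), Add(55, Mul(11, -5))) = Mul(Mul(4, 961), Add(55, -55)) = Mul(3844, 0) = 0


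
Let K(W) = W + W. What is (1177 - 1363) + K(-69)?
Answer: -324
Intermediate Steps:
K(W) = 2*W
(1177 - 1363) + K(-69) = (1177 - 1363) + 2*(-69) = -186 - 138 = -324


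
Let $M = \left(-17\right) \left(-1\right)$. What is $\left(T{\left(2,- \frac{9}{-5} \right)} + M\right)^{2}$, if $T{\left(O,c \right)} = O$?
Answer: $361$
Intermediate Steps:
$M = 17$
$\left(T{\left(2,- \frac{9}{-5} \right)} + M\right)^{2} = \left(2 + 17\right)^{2} = 19^{2} = 361$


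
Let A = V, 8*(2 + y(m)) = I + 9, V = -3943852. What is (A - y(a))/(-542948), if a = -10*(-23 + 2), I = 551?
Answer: 985980/135737 ≈ 7.2639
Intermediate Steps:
a = 210 (a = -10*(-21) = 210)
y(m) = 68 (y(m) = -2 + (551 + 9)/8 = -2 + (⅛)*560 = -2 + 70 = 68)
A = -3943852
(A - y(a))/(-542948) = (-3943852 - 1*68)/(-542948) = (-3943852 - 68)*(-1/542948) = -3943920*(-1/542948) = 985980/135737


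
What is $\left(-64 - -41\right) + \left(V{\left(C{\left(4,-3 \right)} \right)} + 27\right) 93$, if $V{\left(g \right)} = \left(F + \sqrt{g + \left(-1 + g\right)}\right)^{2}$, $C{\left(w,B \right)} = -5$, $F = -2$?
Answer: $1837 - 372 i \sqrt{11} \approx 1837.0 - 1233.8 i$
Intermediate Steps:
$V{\left(g \right)} = \left(-2 + \sqrt{-1 + 2 g}\right)^{2}$ ($V{\left(g \right)} = \left(-2 + \sqrt{g + \left(-1 + g\right)}\right)^{2} = \left(-2 + \sqrt{-1 + 2 g}\right)^{2}$)
$\left(-64 - -41\right) + \left(V{\left(C{\left(4,-3 \right)} \right)} + 27\right) 93 = \left(-64 - -41\right) + \left(\left(-2 + \sqrt{-1 + 2 \left(-5\right)}\right)^{2} + 27\right) 93 = \left(-64 + 41\right) + \left(\left(-2 + \sqrt{-1 - 10}\right)^{2} + 27\right) 93 = -23 + \left(\left(-2 + \sqrt{-11}\right)^{2} + 27\right) 93 = -23 + \left(\left(-2 + i \sqrt{11}\right)^{2} + 27\right) 93 = -23 + \left(27 + \left(-2 + i \sqrt{11}\right)^{2}\right) 93 = -23 + \left(2511 + 93 \left(-2 + i \sqrt{11}\right)^{2}\right) = 2488 + 93 \left(-2 + i \sqrt{11}\right)^{2}$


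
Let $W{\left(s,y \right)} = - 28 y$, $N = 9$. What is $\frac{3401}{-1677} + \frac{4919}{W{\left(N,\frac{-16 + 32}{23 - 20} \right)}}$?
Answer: $- \frac{26271137}{751296} \approx -34.968$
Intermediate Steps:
$\frac{3401}{-1677} + \frac{4919}{W{\left(N,\frac{-16 + 32}{23 - 20} \right)}} = \frac{3401}{-1677} + \frac{4919}{\left(-28\right) \frac{-16 + 32}{23 - 20}} = 3401 \left(- \frac{1}{1677}\right) + \frac{4919}{\left(-28\right) \frac{16}{3}} = - \frac{3401}{1677} + \frac{4919}{\left(-28\right) 16 \cdot \frac{1}{3}} = - \frac{3401}{1677} + \frac{4919}{\left(-28\right) \frac{16}{3}} = - \frac{3401}{1677} + \frac{4919}{- \frac{448}{3}} = - \frac{3401}{1677} + 4919 \left(- \frac{3}{448}\right) = - \frac{3401}{1677} - \frac{14757}{448} = - \frac{26271137}{751296}$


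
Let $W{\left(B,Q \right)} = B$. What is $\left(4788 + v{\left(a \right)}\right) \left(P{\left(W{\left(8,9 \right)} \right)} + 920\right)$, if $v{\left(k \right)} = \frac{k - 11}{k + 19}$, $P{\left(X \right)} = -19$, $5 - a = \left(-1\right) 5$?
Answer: $\frac{125104751}{29} \approx 4.314 \cdot 10^{6}$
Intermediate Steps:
$a = 10$ ($a = 5 - \left(-1\right) 5 = 5 - -5 = 5 + 5 = 10$)
$v{\left(k \right)} = \frac{-11 + k}{19 + k}$
$\left(4788 + v{\left(a \right)}\right) \left(P{\left(W{\left(8,9 \right)} \right)} + 920\right) = \left(4788 + \frac{-11 + 10}{19 + 10}\right) \left(-19 + 920\right) = \left(4788 + \frac{1}{29} \left(-1\right)\right) 901 = \left(4788 - \frac{1}{29}\right) 901 = \frac{138851}{29} \cdot 901 = \frac{125104751}{29}$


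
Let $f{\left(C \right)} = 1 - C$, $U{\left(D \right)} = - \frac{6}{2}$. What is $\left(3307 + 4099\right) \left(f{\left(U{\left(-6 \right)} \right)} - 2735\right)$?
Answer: $-20225786$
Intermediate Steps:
$U{\left(D \right)} = -3$ ($U{\left(D \right)} = \left(-6\right) \frac{1}{2} = -3$)
$\left(3307 + 4099\right) \left(f{\left(U{\left(-6 \right)} \right)} - 2735\right) = \left(3307 + 4099\right) \left(\left(1 - -3\right) - 2735\right) = 7406 \left(\left(1 + 3\right) - 2735\right) = 7406 \left(4 - 2735\right) = 7406 \left(-2731\right) = -20225786$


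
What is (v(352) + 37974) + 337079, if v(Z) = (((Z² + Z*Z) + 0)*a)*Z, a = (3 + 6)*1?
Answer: 785430797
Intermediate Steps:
a = 9 (a = 9*1 = 9)
v(Z) = 18*Z³ (v(Z) = (((Z² + Z*Z) + 0)*9)*Z = (((Z² + Z²) + 0)*9)*Z = ((2*Z² + 0)*9)*Z = ((2*Z²)*9)*Z = (18*Z²)*Z = 18*Z³)
(v(352) + 37974) + 337079 = (18*352³ + 37974) + 337079 = (18*43614208 + 37974) + 337079 = (785055744 + 37974) + 337079 = 785093718 + 337079 = 785430797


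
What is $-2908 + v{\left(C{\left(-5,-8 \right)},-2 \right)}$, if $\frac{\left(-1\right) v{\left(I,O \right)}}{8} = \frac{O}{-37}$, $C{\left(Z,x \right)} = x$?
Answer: $- \frac{107612}{37} \approx -2908.4$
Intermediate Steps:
$v{\left(I,O \right)} = \frac{8 O}{37}$ ($v{\left(I,O \right)} = - 8 \frac{O}{-37} = - 8 O \left(- \frac{1}{37}\right) = - 8 \left(- \frac{O}{37}\right) = \frac{8 O}{37}$)
$-2908 + v{\left(C{\left(-5,-8 \right)},-2 \right)} = -2908 + \frac{8}{37} \left(-2\right) = -2908 - \frac{16}{37} = - \frac{107612}{37}$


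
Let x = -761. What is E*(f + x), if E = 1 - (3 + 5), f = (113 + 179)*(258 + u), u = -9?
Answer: -503629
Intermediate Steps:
f = 72708 (f = (113 + 179)*(258 - 9) = 292*249 = 72708)
E = -7 (E = 1 - 1*8 = 1 - 8 = -7)
E*(f + x) = -7*(72708 - 761) = -7*71947 = -503629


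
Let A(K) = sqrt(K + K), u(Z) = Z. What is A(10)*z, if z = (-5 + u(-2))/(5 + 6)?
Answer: -14*sqrt(5)/11 ≈ -2.8459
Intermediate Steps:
A(K) = sqrt(2)*sqrt(K) (A(K) = sqrt(2*K) = sqrt(2)*sqrt(K))
z = -7/11 (z = (-5 - 2)/(5 + 6) = -7/11 ≈ -0.63636)
A(10)*z = (sqrt(2)*sqrt(10))*(-7/11) = (2*sqrt(5))*(-7/11) = -14*sqrt(5)/11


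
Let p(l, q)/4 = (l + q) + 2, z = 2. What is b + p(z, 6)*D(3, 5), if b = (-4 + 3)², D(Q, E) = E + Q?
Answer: 321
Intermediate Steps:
p(l, q) = 8 + 4*l + 4*q (p(l, q) = 4*((l + q) + 2) = 4*(2 + l + q) = 8 + 4*l + 4*q)
b = 1 (b = (-1)² = 1)
b + p(z, 6)*D(3, 5) = 1 + (8 + 4*2 + 4*6)*(5 + 3) = 1 + (8 + 8 + 24)*8 = 1 + 40*8 = 1 + 320 = 321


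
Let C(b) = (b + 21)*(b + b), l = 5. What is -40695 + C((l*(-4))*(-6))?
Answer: -6855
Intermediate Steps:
C(b) = 2*b*(21 + b) (C(b) = (21 + b)*(2*b) = 2*b*(21 + b))
-40695 + C((l*(-4))*(-6)) = -40695 + 2*((5*(-4))*(-6))*(21 + (5*(-4))*(-6)) = -40695 + 2*(-20*(-6))*(21 - 20*(-6)) = -40695 + 2*120*(21 + 120) = -40695 + 2*120*141 = -40695 + 33840 = -6855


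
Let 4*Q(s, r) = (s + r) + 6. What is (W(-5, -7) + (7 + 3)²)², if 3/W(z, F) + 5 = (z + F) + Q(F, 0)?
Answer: 5271616/529 ≈ 9965.3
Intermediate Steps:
Q(s, r) = 3/2 + r/4 + s/4 (Q(s, r) = ((s + r) + 6)/4 = ((r + s) + 6)/4 = (6 + r + s)/4 = 3/2 + r/4 + s/4)
W(z, F) = 3/(-7/2 + z + 5*F/4) (W(z, F) = 3/(-5 + ((z + F) + (3/2 + (¼)*0 + F/4))) = 3/(-5 + ((F + z) + (3/2 + 0 + F/4))) = 3/(-5 + ((F + z) + (3/2 + F/4))) = 3/(-5 + (3/2 + z + 5*F/4)) = 3/(-7/2 + z + 5*F/4))
(W(-5, -7) + (7 + 3)²)² = (12/(-14 + 4*(-5) + 5*(-7)) + (7 + 3)²)² = (12/(-14 - 20 - 35) + 10²)² = (12/(-69) + 100)² = (12*(-1/69) + 100)² = (-4/23 + 100)² = (2296/23)² = 5271616/529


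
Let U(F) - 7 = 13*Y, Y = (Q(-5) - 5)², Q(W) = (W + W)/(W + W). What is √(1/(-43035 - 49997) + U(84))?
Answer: 3*√51689300198/46516 ≈ 14.663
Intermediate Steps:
Q(W) = 1 (Q(W) = (2*W)/((2*W)) = (2*W)*(1/(2*W)) = 1)
Y = 16 (Y = (1 - 5)² = (-4)² = 16)
U(F) = 215 (U(F) = 7 + 13*16 = 7 + 208 = 215)
√(1/(-43035 - 49997) + U(84)) = √(1/(-43035 - 49997) + 215) = √(1/(-93032) + 215) = √(-1/93032 + 215) = √(20001879/93032) = 3*√51689300198/46516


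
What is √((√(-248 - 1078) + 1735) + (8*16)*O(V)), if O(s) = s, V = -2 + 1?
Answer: √(1607 + I*√1326) ≈ 40.09 + 0.4542*I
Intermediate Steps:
V = -1
√((√(-248 - 1078) + 1735) + (8*16)*O(V)) = √((√(-248 - 1078) + 1735) + (8*16)*(-1)) = √((√(-1326) + 1735) + 128*(-1)) = √((I*√1326 + 1735) - 128) = √((1735 + I*√1326) - 128) = √(1607 + I*√1326)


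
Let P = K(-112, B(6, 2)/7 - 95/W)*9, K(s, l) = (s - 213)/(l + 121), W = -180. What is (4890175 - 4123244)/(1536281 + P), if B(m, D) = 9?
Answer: 23735747519/47545623569 ≈ 0.49922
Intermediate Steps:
K(s, l) = (-213 + s)/(121 + l)
P = -737100/30949 (P = ((-213 - 112)/(121 + (9/7 - 95/(-180))))*9 = (-325/(121 + (9*(1/7) - 95*(-1/180))))*9 = (-325/(121 + (9/7 + 19/36)))*9 = (-325/(121 + 457/252))*9 = (-325/(30949/252))*9 = ((252/30949)*(-325))*9 = -81900/30949*9 = -737100/30949 ≈ -23.817)
(4890175 - 4123244)/(1536281 + P) = (4890175 - 4123244)/(1536281 - 737100/30949) = 766931/(47545623569/30949) = 766931*(30949/47545623569) = 23735747519/47545623569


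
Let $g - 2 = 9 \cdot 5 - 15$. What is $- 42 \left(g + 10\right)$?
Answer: $-1764$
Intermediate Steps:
$g = 32$ ($g = 2 + \left(9 \cdot 5 - 15\right) = 2 + \left(45 - 15\right) = 2 + 30 = 32$)
$- 42 \left(g + 10\right) = - 42 \left(32 + 10\right) = \left(-42\right) 42 = -1764$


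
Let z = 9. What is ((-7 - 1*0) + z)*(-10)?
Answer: -20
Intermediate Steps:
((-7 - 1*0) + z)*(-10) = ((-7 - 1*0) + 9)*(-10) = ((-7 + 0) + 9)*(-10) = (-7 + 9)*(-10) = 2*(-10) = -20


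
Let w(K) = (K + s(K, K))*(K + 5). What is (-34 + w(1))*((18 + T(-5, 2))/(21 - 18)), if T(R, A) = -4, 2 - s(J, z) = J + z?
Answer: -392/3 ≈ -130.67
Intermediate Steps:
s(J, z) = 2 - J - z (s(J, z) = 2 - (J + z) = 2 + (-J - z) = 2 - J - z)
w(K) = (2 - K)*(5 + K) (w(K) = (K + (2 - K - K))*(K + 5) = (K + (2 - 2*K))*(5 + K) = (2 - K)*(5 + K))
(-34 + w(1))*((18 + T(-5, 2))/(21 - 18)) = (-34 + (10 - 1*1² - 3*1))*((18 - 4)/(21 - 18)) = (-34 + (10 - 1*1 - 3))*(14/3) = (-34 + (10 - 1 - 3))*(14*(⅓)) = (-34 + 6)*(14/3) = -28*14/3 = -392/3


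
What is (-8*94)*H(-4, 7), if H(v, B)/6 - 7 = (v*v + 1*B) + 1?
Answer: -139872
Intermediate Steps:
H(v, B) = 48 + 6*B + 6*v² (H(v, B) = 42 + 6*((v*v + 1*B) + 1) = 42 + 6*((v² + B) + 1) = 42 + 6*((B + v²) + 1) = 42 + 6*(1 + B + v²) = 42 + (6 + 6*B + 6*v²) = 48 + 6*B + 6*v²)
(-8*94)*H(-4, 7) = (-8*94)*(48 + 6*7 + 6*(-4)²) = -752*(48 + 42 + 6*16) = -752*(48 + 42 + 96) = -752*186 = -139872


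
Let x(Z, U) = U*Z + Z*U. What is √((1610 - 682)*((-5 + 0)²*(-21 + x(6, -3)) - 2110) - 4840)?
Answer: 2*I*√821330 ≈ 1812.5*I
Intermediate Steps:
x(Z, U) = 2*U*Z (x(Z, U) = U*Z + U*Z = 2*U*Z)
√((1610 - 682)*((-5 + 0)²*(-21 + x(6, -3)) - 2110) - 4840) = √((1610 - 682)*((-5 + 0)²*(-21 + 2*(-3)*6) - 2110) - 4840) = √(928*((-5)²*(-21 - 36) - 2110) - 4840) = √(928*(25*(-57) - 2110) - 4840) = √(928*(-1425 - 2110) - 4840) = √(928*(-3535) - 4840) = √(-3280480 - 4840) = √(-3285320) = 2*I*√821330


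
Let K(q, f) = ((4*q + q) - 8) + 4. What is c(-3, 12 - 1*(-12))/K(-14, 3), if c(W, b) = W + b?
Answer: -21/74 ≈ -0.28378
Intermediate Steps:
K(q, f) = -4 + 5*q (K(q, f) = (5*q - 8) + 4 = (-8 + 5*q) + 4 = -4 + 5*q)
c(-3, 12 - 1*(-12))/K(-14, 3) = (-3 + (12 - 1*(-12)))/(-4 + 5*(-14)) = (-3 + (12 + 12))/(-4 - 70) = (-3 + 24)/(-74) = 21*(-1/74) = -21/74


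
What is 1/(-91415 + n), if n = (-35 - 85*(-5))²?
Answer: 1/60685 ≈ 1.6479e-5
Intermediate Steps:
n = 152100 (n = (-35 + 425)² = 390² = 152100)
1/(-91415 + n) = 1/(-91415 + 152100) = 1/60685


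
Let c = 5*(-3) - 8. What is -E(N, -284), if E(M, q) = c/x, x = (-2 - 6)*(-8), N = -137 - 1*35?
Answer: 23/64 ≈ 0.35938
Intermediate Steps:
c = -23 (c = -15 - 8 = -23)
N = -172 (N = -137 - 35 = -172)
x = 64 (x = -8*(-8) = 64)
E(M, q) = -23/64
-E(N, -284) = -1*(-23/64) = 23/64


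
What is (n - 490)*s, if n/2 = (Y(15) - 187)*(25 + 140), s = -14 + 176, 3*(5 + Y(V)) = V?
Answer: -10076400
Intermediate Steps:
Y(V) = -5 + V/3
s = 162
n = -61710 (n = 2*(((-5 + (⅓)*15) - 187)*(25 + 140)) = 2*(((-5 + 5) - 187)*165) = 2*((0 - 187)*165) = 2*(-187*165) = 2*(-30855) = -61710)
(n - 490)*s = (-61710 - 490)*162 = -62200*162 = -10076400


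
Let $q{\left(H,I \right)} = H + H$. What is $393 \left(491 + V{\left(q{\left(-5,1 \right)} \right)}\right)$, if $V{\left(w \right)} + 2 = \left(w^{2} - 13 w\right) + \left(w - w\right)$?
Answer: $282567$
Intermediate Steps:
$q{\left(H,I \right)} = 2 H$
$V{\left(w \right)} = -2 + w^{2} - 13 w$ ($V{\left(w \right)} = -2 + \left(\left(w^{2} - 13 w\right) + \left(w - w\right)\right) = -2 + \left(\left(w^{2} - 13 w\right) + 0\right) = -2 + \left(w^{2} - 13 w\right) = -2 + w^{2} - 13 w$)
$393 \left(491 + V{\left(q{\left(-5,1 \right)} \right)}\right) = 393 \left(491 - \left(2 - 100 + 13 \cdot 2 \left(-5\right)\right)\right) = 393 \left(491 - \left(-128 - 100\right)\right) = 393 \left(491 + \left(-2 + 100 + 130\right)\right) = 393 \left(491 + 228\right) = 393 \cdot 719 = 282567$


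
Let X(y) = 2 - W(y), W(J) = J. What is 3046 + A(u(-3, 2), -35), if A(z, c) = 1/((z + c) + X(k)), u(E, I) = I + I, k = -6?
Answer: 70057/23 ≈ 3046.0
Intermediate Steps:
X(y) = 2 - y
u(E, I) = 2*I
A(z, c) = 1/(8 + c + z) (A(z, c) = 1/((z + c) + (2 - 1*(-6))) = 1/((c + z) + (2 + 6)) = 1/((c + z) + 8) = 1/(8 + c + z))
3046 + A(u(-3, 2), -35) = 3046 + 1/(8 - 35 + 2*2) = 3046 + 1/(8 - 35 + 4) = 3046 + 1/(-23) = 3046 - 1/23 = 70057/23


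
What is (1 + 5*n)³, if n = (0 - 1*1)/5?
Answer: 0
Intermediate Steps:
n = -⅕ (n = (0 - 1)*(⅕) = -1*⅕ = -⅕ ≈ -0.20000)
(1 + 5*n)³ = (1 + 5*(-⅕))³ = (1 - 1)³ = 0³ = 0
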